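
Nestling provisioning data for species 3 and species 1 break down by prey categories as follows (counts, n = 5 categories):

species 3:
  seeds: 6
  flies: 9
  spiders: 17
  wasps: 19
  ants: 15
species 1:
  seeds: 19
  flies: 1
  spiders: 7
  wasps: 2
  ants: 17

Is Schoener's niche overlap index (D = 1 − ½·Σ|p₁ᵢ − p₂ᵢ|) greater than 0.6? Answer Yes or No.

No

Proportions for species 3 (n=66): 6/66=0.0909, 9/66=0.1364, 17/66=0.2576, 19/66=0.2879, 15/66=0.2273
Proportions for species 1 (n=46): 19/46=0.4130, 1/46=0.0217, 7/46=0.1522, 2/46=0.0435, 17/46=0.3696
Σ|p₁ᵢ − p₂ᵢ| = 0.3221 + 0.1147 + 0.1054 + 0.2444 + 0.1423 = 0.9289
D = 1 − ½ × 0.9289 = 1 − 0.46445 = 0.53555
D = 0.53555 < 0.6 → No.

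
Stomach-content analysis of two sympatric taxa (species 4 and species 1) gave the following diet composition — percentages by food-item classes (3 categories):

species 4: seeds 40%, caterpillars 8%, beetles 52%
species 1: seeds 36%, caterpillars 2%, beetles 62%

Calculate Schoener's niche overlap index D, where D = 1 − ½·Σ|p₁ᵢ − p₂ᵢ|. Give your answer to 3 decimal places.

0.900

Convert percentages to proportions (divide by 100).
Σ|p₁ᵢ − p₂ᵢ| = 0.04 + 0.06 + 0.10 = 0.20
D = 1 − ½ × 0.20 = 1 − 0.100 = 0.90000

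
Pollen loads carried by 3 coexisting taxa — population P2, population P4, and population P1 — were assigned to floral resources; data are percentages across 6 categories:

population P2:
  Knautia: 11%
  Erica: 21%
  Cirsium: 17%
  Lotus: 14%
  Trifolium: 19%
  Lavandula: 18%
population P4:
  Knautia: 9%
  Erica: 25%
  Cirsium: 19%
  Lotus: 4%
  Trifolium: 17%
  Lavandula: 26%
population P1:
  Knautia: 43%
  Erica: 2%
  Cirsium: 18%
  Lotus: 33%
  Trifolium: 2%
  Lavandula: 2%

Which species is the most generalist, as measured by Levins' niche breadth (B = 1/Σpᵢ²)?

population P2

Convert percentages to proportions (divide by 100).
Σp_P2ᵢ² = 0.11² + 0.21² + 0.17² + 0.14² + 0.19² + 0.18² = 0.0121 + 0.0441 + 0.0289 + 0.0196 + 0.0361 + 0.0324 = 0.1732
B_P2 = 1 / 0.1732 = 5.7737
Σp_P4ᵢ² = 0.09² + 0.25² + 0.19² + 0.04² + 0.17² + 0.26² = 0.0081 + 0.0625 + 0.0361 + 0.0016 + 0.0289 + 0.0676 = 0.2048
B_P4 = 1 / 0.2048 = 4.8828
Σp_P1ᵢ² = 0.43² + 0.02² + 0.18² + 0.33² + 0.02² + 0.02² = 0.1849 + 0.0004 + 0.0324 + 0.1089 + 0.0004 + 0.0004 = 0.3274
B_P1 = 1 / 0.3274 = 3.0544
Highest B → broadest niche (most generalist): population P2 (B = 5.77).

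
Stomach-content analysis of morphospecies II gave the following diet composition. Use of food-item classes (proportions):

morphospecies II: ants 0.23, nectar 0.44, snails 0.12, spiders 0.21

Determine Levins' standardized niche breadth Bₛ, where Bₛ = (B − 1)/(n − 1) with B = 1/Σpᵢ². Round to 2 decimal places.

Σpᵢ² = 0.23² + 0.44² + 0.12² + 0.21² = 0.0529 + 0.1936 + 0.0144 + 0.0441 = 0.3050
B = 1 / 0.3050 = 3.2787
Bₛ = (B − 1)/(n − 1) = (3.2787 − 1)/(4 − 1) = 2.2787/3 = 0.7596

0.76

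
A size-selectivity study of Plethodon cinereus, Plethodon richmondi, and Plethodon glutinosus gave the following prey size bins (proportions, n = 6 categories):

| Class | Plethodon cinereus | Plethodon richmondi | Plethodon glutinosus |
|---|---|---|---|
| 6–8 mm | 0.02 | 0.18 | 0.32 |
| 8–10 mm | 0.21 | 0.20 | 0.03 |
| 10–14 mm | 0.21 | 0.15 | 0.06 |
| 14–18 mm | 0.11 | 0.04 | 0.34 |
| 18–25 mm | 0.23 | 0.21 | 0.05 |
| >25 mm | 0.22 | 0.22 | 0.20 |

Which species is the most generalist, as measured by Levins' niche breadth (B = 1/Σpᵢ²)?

Σp_cineᵢ² = 0.02² + 0.21² + 0.21² + 0.11² + 0.23² + 0.22² = 0.0004 + 0.0441 + 0.0441 + 0.0121 + 0.0529 + 0.0484 = 0.2020
B_cine = 1 / 0.2020 = 4.9505
Σp_richᵢ² = 0.18² + 0.20² + 0.15² + 0.04² + 0.21² + 0.22² = 0.0324 + 0.0400 + 0.0225 + 0.0016 + 0.0441 + 0.0484 = 0.1890
B_rich = 1 / 0.1890 = 5.2910
Σp_glutᵢ² = 0.32² + 0.03² + 0.06² + 0.34² + 0.05² + 0.20² = 0.1024 + 0.0009 + 0.0036 + 0.1156 + 0.0025 + 0.0400 = 0.2650
B_glut = 1 / 0.2650 = 3.7736
Highest B → broadest niche (most generalist): Plethodon richmondi (B = 5.29).

Plethodon richmondi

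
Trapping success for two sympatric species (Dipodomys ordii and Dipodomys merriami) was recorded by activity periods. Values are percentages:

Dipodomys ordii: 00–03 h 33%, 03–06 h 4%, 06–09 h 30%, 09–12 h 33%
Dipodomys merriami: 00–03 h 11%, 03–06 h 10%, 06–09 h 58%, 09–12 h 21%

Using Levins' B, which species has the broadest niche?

Convert percentages to proportions (divide by 100).
Σp_ordiᵢ² = 0.33² + 0.04² + 0.30² + 0.33² = 0.1089 + 0.0016 + 0.0900 + 0.1089 = 0.3094
B_ordi = 1 / 0.3094 = 3.2321
Σp_merrᵢ² = 0.11² + 0.10² + 0.58² + 0.21² = 0.0121 + 0.0100 + 0.3364 + 0.0441 = 0.4026
B_merr = 1 / 0.4026 = 2.4839
Highest B → broadest niche (most generalist): Dipodomys ordii (B = 3.23).

Dipodomys ordii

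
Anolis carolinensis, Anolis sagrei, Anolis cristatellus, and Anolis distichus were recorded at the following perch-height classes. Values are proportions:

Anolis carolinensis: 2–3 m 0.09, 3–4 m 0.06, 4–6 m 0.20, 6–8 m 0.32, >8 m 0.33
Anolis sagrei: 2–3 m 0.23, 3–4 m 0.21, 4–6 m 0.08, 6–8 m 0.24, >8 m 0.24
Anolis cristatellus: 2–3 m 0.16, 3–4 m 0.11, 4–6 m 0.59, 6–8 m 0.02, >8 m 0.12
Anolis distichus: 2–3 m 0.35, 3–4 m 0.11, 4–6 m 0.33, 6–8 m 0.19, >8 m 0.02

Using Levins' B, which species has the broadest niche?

Anolis sagrei

Σp_caroᵢ² = 0.09² + 0.06² + 0.20² + 0.32² + 0.33² = 0.0081 + 0.0036 + 0.0400 + 0.1024 + 0.1089 = 0.2630
B_caro = 1 / 0.2630 = 3.8023
Σp_sagrᵢ² = 0.23² + 0.21² + 0.08² + 0.24² + 0.24² = 0.0529 + 0.0441 + 0.0064 + 0.0576 + 0.0576 = 0.2186
B_sagr = 1 / 0.2186 = 4.5746
Σp_crisᵢ² = 0.16² + 0.11² + 0.59² + 0.02² + 0.12² = 0.0256 + 0.0121 + 0.3481 + 0.0004 + 0.0144 = 0.4006
B_cris = 1 / 0.4006 = 2.4963
Σp_distᵢ² = 0.35² + 0.11² + 0.33² + 0.19² + 0.02² = 0.1225 + 0.0121 + 0.1089 + 0.0361 + 0.0004 = 0.2800
B_dist = 1 / 0.2800 = 3.5714
Highest B → broadest niche (most generalist): Anolis sagrei (B = 4.57).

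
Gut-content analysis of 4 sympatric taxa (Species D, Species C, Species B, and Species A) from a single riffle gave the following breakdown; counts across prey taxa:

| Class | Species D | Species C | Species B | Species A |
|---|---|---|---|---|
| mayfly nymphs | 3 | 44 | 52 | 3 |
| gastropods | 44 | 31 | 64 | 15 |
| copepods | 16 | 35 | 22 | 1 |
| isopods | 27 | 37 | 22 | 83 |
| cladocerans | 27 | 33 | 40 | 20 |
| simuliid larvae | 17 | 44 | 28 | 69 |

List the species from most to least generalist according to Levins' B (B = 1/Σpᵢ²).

Proportions for Species D (n=134): 3/134=0.0224, 44/134=0.3284, 16/134=0.1194, 27/134=0.2015, 27/134=0.2015, 17/134=0.1269
Proportions for Species C (n=224): 44/224=0.1964, 31/224=0.1384, 35/224=0.1563, 37/224=0.1652, 33/224=0.1473, 44/224=0.1964
Proportions for Species B (n=228): 52/228=0.2281, 64/228=0.2807, 22/228=0.0965, 22/228=0.0965, 40/228=0.1754, 28/228=0.1228
Proportions for Species A (n=191): 3/191=0.0157, 15/191=0.0785, 1/191=0.0052, 83/191=0.4346, 20/191=0.1047, 69/191=0.3613
Σp_Dᵢ² = 0.0224² + 0.3284² + 0.1194² + 0.2015² + 0.2015² + 0.1269² = 0.000502 + 0.107847 + 0.014256 + 0.040602 + 0.040602 + 0.016104 = 0.219913
B_D = 1 / 0.219913 = 4.5473
Σp_Cᵢ² = 0.1964² + 0.1384² + 0.1563² + 0.1652² + 0.1473² + 0.1964² = 0.038573 + 0.019155 + 0.024430 + 0.027291 + 0.021697 + 0.038573 = 0.169719
B_C = 1 / 0.169719 = 5.8921
Σp_Bᵢ² = 0.2281² + 0.2807² + 0.0965² + 0.0965² + 0.1754² + 0.1228² = 0.052030 + 0.078792 + 0.009312 + 0.009312 + 0.030765 + 0.015080 = 0.195291
B_B = 1 / 0.195291 = 5.1206
Σp_Aᵢ² = 0.0157² + 0.0785² + 0.0052² + 0.4346² + 0.1047² + 0.3613² = 0.000246 + 0.006162 + 0.000027 + 0.188877 + 0.010962 + 0.130538 = 0.336812
B_A = 1 / 0.336812 = 2.9690
Ranking by B (broadest → narrowest): Species C (5.89) > Species B (5.12) > Species D (4.55) > Species A (2.97)

Species C > Species B > Species D > Species A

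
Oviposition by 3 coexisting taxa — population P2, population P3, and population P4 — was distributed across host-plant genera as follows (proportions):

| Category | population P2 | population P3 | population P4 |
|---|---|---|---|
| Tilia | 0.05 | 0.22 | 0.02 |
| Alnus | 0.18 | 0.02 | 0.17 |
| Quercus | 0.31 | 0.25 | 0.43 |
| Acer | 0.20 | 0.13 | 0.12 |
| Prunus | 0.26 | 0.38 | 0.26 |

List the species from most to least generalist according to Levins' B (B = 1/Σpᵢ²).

Σp_P2ᵢ² = 0.05² + 0.18² + 0.31² + 0.20² + 0.26² = 0.0025 + 0.0324 + 0.0961 + 0.0400 + 0.0676 = 0.2386
B_P2 = 1 / 0.2386 = 4.1911
Σp_P3ᵢ² = 0.22² + 0.02² + 0.25² + 0.13² + 0.38² = 0.0484 + 0.0004 + 0.0625 + 0.0169 + 0.1444 = 0.2726
B_P3 = 1 / 0.2726 = 3.6684
Σp_P4ᵢ² = 0.02² + 0.17² + 0.43² + 0.12² + 0.26² = 0.0004 + 0.0289 + 0.1849 + 0.0144 + 0.0676 = 0.2962
B_P4 = 1 / 0.2962 = 3.3761
Ranking by B (broadest → narrowest): population P2 (4.19) > population P3 (3.67) > population P4 (3.38)

population P2 > population P3 > population P4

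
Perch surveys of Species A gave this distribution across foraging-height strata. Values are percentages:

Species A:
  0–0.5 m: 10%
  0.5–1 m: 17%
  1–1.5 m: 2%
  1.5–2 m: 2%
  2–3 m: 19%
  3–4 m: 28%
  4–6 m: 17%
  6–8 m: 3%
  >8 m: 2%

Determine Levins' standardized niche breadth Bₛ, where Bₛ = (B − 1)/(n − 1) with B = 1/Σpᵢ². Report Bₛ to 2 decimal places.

Convert percentages to proportions (divide by 100).
Σpᵢ² = 0.10² + 0.17² + 0.02² + 0.02² + 0.19² + 0.28² + 0.17² + 0.03² + 0.02² = 0.0100 + 0.0289 + 0.0004 + 0.0004 + 0.0361 + 0.0784 + 0.0289 + 0.0009 + 0.0004 = 0.1844
B = 1 / 0.1844 = 5.4230
Bₛ = (B − 1)/(n − 1) = (5.4230 − 1)/(9 − 1) = 4.4230/8 = 0.5529

0.55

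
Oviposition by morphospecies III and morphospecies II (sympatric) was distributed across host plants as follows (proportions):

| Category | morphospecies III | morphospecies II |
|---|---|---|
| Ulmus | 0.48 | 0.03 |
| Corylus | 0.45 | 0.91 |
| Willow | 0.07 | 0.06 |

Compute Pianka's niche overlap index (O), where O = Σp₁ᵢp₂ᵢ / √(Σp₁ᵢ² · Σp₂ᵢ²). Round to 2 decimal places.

0.71

Σ p₁ᵢp₂ᵢ = 0.0144 + 0.4095 + 0.0042 = 0.4281
Σp_1ᵢ² = 0.48² + 0.45² + 0.07² = 0.2304 + 0.2025 + 0.0049 = 0.4378
Σp_2ᵢ² = 0.03² + 0.91² + 0.06² = 0.0009 + 0.8281 + 0.0036 = 0.8326
O = 0.4281 / √(0.4378 × 0.8326) = 0.4281 / 0.60375 = 0.7091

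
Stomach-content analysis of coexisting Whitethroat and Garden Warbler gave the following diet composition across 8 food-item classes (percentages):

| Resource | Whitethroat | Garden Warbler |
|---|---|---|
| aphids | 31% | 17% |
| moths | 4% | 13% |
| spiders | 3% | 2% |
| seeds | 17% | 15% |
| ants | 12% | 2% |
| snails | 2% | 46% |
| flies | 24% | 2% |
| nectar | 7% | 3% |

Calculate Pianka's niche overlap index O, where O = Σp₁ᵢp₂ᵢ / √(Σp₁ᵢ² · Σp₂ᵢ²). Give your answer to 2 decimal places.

0.43

Convert percentages to proportions (divide by 100).
Σ p₁ᵢp₂ᵢ = 0.0527 + 0.0052 + 0.0006 + 0.0255 + 0.0024 + 0.0092 + 0.0048 + 0.0021 = 0.1025
Σp_1ᵢ² = 0.31² + 0.04² + 0.03² + 0.17² + 0.12² + 0.02² + 0.24² + 0.07² = 0.0961 + 0.0016 + 0.0009 + 0.0289 + 0.0144 + 0.0004 + 0.0576 + 0.0049 = 0.2048
Σp_2ᵢ² = 0.17² + 0.13² + 0.02² + 0.15² + 0.02² + 0.46² + 0.02² + 0.03² = 0.0289 + 0.0169 + 0.0004 + 0.0225 + 0.0004 + 0.2116 + 0.0004 + 0.0009 = 0.2820
O = 0.1025 / √(0.2048 × 0.2820) = 0.1025 / 0.24032 = 0.4265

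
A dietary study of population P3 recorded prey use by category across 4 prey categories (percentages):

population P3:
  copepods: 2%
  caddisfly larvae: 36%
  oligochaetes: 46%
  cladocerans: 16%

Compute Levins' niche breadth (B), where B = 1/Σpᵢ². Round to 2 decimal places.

2.72

Convert percentages to proportions (divide by 100).
Σpᵢ² = 0.02² + 0.36² + 0.46² + 0.16² = 0.0004 + 0.1296 + 0.2116 + 0.0256 = 0.3672
B = 1 / 0.3672 = 2.7233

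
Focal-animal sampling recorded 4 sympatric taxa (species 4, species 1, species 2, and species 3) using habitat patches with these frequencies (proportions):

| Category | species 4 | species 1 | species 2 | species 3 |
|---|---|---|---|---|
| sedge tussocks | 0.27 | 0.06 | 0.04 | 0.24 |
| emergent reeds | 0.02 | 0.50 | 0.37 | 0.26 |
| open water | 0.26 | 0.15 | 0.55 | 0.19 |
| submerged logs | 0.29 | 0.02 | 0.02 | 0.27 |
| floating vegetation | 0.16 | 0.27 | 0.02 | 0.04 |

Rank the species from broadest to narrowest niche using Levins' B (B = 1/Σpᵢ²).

Σp_4ᵢ² = 0.27² + 0.02² + 0.26² + 0.29² + 0.16² = 0.0729 + 0.0004 + 0.0676 + 0.0841 + 0.0256 = 0.2506
B_4 = 1 / 0.2506 = 3.9904
Σp_1ᵢ² = 0.06² + 0.50² + 0.15² + 0.02² + 0.27² = 0.0036 + 0.2500 + 0.0225 + 0.0004 + 0.0729 = 0.3494
B_1 = 1 / 0.3494 = 2.8620
Σp_2ᵢ² = 0.04² + 0.37² + 0.55² + 0.02² + 0.02² = 0.0016 + 0.1369 + 0.3025 + 0.0004 + 0.0004 = 0.4418
B_2 = 1 / 0.4418 = 2.2635
Σp_3ᵢ² = 0.24² + 0.26² + 0.19² + 0.27² + 0.04² = 0.0576 + 0.0676 + 0.0361 + 0.0729 + 0.0016 = 0.2358
B_3 = 1 / 0.2358 = 4.2409
Ranking by B (broadest → narrowest): species 3 (4.24) > species 4 (3.99) > species 1 (2.86) > species 2 (2.26)

species 3 > species 4 > species 1 > species 2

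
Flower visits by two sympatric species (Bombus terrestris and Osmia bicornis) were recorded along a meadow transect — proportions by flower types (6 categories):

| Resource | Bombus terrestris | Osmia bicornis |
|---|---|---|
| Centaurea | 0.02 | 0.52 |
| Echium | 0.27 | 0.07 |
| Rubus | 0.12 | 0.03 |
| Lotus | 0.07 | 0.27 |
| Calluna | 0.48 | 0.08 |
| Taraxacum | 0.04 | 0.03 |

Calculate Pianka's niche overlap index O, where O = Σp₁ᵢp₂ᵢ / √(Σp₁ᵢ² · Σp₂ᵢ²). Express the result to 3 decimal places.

0.269

Σ p₁ᵢp₂ᵢ = 0.0104 + 0.0189 + 0.0036 + 0.0189 + 0.0384 + 0.0012 = 0.0914
Σp_1ᵢ² = 0.02² + 0.27² + 0.12² + 0.07² + 0.48² + 0.04² = 0.0004 + 0.0729 + 0.0144 + 0.0049 + 0.2304 + 0.0016 = 0.3246
Σp_2ᵢ² = 0.52² + 0.07² + 0.03² + 0.27² + 0.08² + 0.03² = 0.2704 + 0.0049 + 0.0009 + 0.0729 + 0.0064 + 0.0009 = 0.3564
O = 0.0914 / √(0.3246 × 0.3564) = 0.0914 / 0.340129 = 0.26872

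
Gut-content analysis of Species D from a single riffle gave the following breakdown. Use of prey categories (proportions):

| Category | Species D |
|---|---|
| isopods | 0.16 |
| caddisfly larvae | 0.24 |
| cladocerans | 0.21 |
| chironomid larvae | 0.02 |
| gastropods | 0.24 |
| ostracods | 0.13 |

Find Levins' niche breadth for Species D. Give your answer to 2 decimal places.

4.95

Σpᵢ² = 0.16² + 0.24² + 0.21² + 0.02² + 0.24² + 0.13² = 0.0256 + 0.0576 + 0.0441 + 0.0004 + 0.0576 + 0.0169 = 0.2022
B = 1 / 0.2022 = 4.9456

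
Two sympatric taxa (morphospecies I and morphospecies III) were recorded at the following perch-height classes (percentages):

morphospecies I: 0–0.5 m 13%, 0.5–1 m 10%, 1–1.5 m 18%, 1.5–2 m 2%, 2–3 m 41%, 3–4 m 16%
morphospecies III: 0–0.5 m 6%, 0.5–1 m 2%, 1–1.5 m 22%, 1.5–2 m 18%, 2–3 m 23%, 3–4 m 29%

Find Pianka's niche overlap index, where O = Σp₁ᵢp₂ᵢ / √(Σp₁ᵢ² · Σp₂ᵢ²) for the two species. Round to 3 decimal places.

Convert percentages to proportions (divide by 100).
Σ p₁ᵢp₂ᵢ = 0.0078 + 0.0020 + 0.0396 + 0.0036 + 0.0943 + 0.0464 = 0.1937
Σp_1ᵢ² = 0.13² + 0.10² + 0.18² + 0.02² + 0.41² + 0.16² = 0.0169 + 0.0100 + 0.0324 + 0.0004 + 0.1681 + 0.0256 = 0.2534
Σp_2ᵢ² = 0.06² + 0.02² + 0.22² + 0.18² + 0.23² + 0.29² = 0.0036 + 0.0004 + 0.0484 + 0.0324 + 0.0529 + 0.0841 = 0.2218
O = 0.1937 / √(0.2534 × 0.2218) = 0.1937 / 0.237074 = 0.81704

0.817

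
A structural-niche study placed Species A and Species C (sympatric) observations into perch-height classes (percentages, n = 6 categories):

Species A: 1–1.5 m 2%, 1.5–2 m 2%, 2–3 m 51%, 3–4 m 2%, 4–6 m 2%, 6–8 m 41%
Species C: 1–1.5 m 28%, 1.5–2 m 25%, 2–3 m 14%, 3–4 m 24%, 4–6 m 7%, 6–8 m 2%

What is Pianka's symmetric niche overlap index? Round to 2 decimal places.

0.31

Convert percentages to proportions (divide by 100).
Σ p₁ᵢp₂ᵢ = 0.0056 + 0.0050 + 0.0714 + 0.0048 + 0.0014 + 0.0082 = 0.0964
Σp_1ᵢ² = 0.02² + 0.02² + 0.51² + 0.02² + 0.02² + 0.41² = 0.0004 + 0.0004 + 0.2601 + 0.0004 + 0.0004 + 0.1681 = 0.4298
Σp_2ᵢ² = 0.28² + 0.25² + 0.14² + 0.24² + 0.07² + 0.02² = 0.0784 + 0.0625 + 0.0196 + 0.0576 + 0.0049 + 0.0004 = 0.2234
O = 0.0964 / √(0.4298 × 0.2234) = 0.0964 / 0.30987 = 0.3111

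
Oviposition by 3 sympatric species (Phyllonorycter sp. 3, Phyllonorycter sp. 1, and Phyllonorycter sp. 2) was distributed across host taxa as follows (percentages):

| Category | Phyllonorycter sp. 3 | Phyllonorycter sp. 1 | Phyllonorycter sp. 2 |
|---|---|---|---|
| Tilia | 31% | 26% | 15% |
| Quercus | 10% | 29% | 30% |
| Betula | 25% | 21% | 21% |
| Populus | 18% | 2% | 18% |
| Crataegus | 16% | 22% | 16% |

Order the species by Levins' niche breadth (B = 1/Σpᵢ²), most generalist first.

Convert percentages to proportions (divide by 100).
Σp_3ᵢ² = 0.31² + 0.10² + 0.25² + 0.18² + 0.16² = 0.0961 + 0.0100 + 0.0625 + 0.0324 + 0.0256 = 0.2266
B_3 = 1 / 0.2266 = 4.4131
Σp_1ᵢ² = 0.26² + 0.29² + 0.21² + 0.02² + 0.22² = 0.0676 + 0.0841 + 0.0441 + 0.0004 + 0.0484 = 0.2446
B_1 = 1 / 0.2446 = 4.0883
Σp_2ᵢ² = 0.15² + 0.30² + 0.21² + 0.18² + 0.16² = 0.0225 + 0.0900 + 0.0441 + 0.0324 + 0.0256 = 0.2146
B_2 = 1 / 0.2146 = 4.6598
Ranking by B (broadest → narrowest): Phyllonorycter sp. 2 (4.66) > Phyllonorycter sp. 3 (4.41) > Phyllonorycter sp. 1 (4.09)

Phyllonorycter sp. 2 > Phyllonorycter sp. 3 > Phyllonorycter sp. 1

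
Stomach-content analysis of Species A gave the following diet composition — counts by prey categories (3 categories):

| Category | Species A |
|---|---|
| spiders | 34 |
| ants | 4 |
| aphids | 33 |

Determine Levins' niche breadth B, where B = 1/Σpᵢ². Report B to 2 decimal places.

Proportions for Species A (n=71): 34/71=0.4789, 4/71=0.0563, 33/71=0.4648
Σpᵢ² = 0.4789² + 0.0563² + 0.4648² = 0.229345 + 0.003170 + 0.216039 = 0.448554
B = 1 / 0.448554 = 2.2294

2.23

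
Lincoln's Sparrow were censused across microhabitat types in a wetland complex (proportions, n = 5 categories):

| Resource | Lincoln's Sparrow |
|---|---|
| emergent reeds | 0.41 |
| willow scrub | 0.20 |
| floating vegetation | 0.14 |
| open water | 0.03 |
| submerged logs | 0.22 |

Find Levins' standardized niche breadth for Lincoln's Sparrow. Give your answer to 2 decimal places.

0.65

Σpᵢ² = 0.41² + 0.20² + 0.14² + 0.03² + 0.22² = 0.1681 + 0.0400 + 0.0196 + 0.0009 + 0.0484 = 0.2770
B = 1 / 0.2770 = 3.6101
Bₛ = (B − 1)/(n − 1) = (3.6101 − 1)/(5 − 1) = 2.6101/4 = 0.6525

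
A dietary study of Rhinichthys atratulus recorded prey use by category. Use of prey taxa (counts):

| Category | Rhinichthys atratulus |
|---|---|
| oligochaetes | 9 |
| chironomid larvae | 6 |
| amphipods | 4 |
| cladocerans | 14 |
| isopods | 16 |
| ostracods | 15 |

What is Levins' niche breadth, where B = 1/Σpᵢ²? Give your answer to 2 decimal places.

5.06

Proportions for Rhinichthys atratulus (n=64): 9/64=0.1406, 6/64=0.0938, 4/64=0.0625, 14/64=0.2188, 16/64=0.2500, 15/64=0.2344
Σpᵢ² = 0.1406² + 0.0938² + 0.0625² + 0.2188² + 0.2500² + 0.2344² = 0.019768 + 0.008798 + 0.003906 + 0.047873 + 0.062500 + 0.054943 = 0.197788
B = 1 / 0.197788 = 5.0559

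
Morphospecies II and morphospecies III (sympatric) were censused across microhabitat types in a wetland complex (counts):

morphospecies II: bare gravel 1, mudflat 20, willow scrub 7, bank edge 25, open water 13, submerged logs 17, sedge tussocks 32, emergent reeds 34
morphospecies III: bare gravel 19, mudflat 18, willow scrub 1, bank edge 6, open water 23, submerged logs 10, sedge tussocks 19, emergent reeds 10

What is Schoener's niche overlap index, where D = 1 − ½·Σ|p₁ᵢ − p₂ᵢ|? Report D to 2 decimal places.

0.66

Proportions for morphospecies II (n=149): 1/149=0.0067, 20/149=0.1342, 7/149=0.0470, 25/149=0.1678, 13/149=0.0872, 17/149=0.1141, 32/149=0.2148, 34/149=0.2282
Proportions for morphospecies III (n=106): 19/106=0.1792, 18/106=0.1698, 1/106=0.0094, 6/106=0.0566, 23/106=0.2170, 10/106=0.0943, 19/106=0.1792, 10/106=0.0943
Σ|p₁ᵢ − p₂ᵢ| = 0.1725 + 0.0356 + 0.0376 + 0.1112 + 0.1298 + 0.0198 + 0.0356 + 0.1339 = 0.6760
D = 1 − ½ × 0.6760 = 1 − 0.33800 = 0.66200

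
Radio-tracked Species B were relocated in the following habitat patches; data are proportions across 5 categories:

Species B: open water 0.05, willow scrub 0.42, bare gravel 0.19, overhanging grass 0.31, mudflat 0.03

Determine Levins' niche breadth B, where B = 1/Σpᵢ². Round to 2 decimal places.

Σpᵢ² = 0.05² + 0.42² + 0.19² + 0.31² + 0.03² = 0.0025 + 0.1764 + 0.0361 + 0.0961 + 0.0009 = 0.3120
B = 1 / 0.3120 = 3.2051

3.21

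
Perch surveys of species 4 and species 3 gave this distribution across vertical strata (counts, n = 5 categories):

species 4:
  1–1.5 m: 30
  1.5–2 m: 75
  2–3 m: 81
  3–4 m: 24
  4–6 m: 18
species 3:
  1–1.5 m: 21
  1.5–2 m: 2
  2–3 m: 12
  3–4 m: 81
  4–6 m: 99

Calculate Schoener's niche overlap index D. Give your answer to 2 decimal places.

0.35

Proportions for species 4 (n=228): 30/228=0.1316, 75/228=0.3289, 81/228=0.3553, 24/228=0.1053, 18/228=0.0789
Proportions for species 3 (n=215): 21/215=0.0977, 2/215=0.0093, 12/215=0.0558, 81/215=0.3767, 99/215=0.4605
Σ|p₁ᵢ − p₂ᵢ| = 0.0339 + 0.3196 + 0.2995 + 0.2714 + 0.3816 = 1.3060
D = 1 − ½ × 1.3060 = 1 − 0.65300 = 0.34700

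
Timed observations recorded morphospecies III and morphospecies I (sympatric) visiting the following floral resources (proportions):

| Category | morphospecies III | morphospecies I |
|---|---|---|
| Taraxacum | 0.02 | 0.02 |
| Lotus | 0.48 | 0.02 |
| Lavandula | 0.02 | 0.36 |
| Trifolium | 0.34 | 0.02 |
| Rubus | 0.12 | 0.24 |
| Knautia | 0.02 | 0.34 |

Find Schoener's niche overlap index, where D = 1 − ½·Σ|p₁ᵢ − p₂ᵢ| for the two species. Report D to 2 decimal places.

Σ|p₁ᵢ − p₂ᵢ| = 0.00 + 0.46 + 0.34 + 0.32 + 0.12 + 0.32 = 1.56
D = 1 − ½ × 1.56 = 1 − 0.780 = 0.2200

0.22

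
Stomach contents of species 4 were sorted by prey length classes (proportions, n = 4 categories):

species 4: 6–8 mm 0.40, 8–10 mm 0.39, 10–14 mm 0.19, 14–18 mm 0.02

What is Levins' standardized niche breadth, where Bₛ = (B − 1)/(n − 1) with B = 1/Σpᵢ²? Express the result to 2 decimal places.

Σpᵢ² = 0.40² + 0.39² + 0.19² + 0.02² = 0.1600 + 0.1521 + 0.0361 + 0.0004 = 0.3486
B = 1 / 0.3486 = 2.8686
Bₛ = (B − 1)/(n − 1) = (2.8686 − 1)/(4 − 1) = 1.8686/3 = 0.6229

0.62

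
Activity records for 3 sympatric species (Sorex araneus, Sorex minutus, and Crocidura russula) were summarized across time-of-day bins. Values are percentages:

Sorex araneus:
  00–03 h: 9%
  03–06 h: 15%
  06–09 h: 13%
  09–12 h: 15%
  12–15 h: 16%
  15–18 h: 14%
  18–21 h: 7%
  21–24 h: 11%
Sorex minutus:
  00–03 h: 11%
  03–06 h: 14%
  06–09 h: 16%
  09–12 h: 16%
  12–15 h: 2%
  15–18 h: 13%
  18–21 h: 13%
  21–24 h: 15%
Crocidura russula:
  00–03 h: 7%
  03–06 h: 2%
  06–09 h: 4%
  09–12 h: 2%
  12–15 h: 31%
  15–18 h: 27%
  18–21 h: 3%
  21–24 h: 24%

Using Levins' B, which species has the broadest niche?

Convert percentages to proportions (divide by 100).
Σp_aranᵢ² = 0.09² + 0.15² + 0.13² + 0.15² + 0.16² + 0.14² + 0.07² + 0.11² = 0.0081 + 0.0225 + 0.0169 + 0.0225 + 0.0256 + 0.0196 + 0.0049 + 0.0121 = 0.1322
B_aran = 1 / 0.1322 = 7.5643
Σp_minuᵢ² = 0.11² + 0.14² + 0.16² + 0.16² + 0.02² + 0.13² + 0.13² + 0.15² = 0.0121 + 0.0196 + 0.0256 + 0.0256 + 0.0004 + 0.0169 + 0.0169 + 0.0225 = 0.1396
B_minu = 1 / 0.1396 = 7.1633
Σp_russᵢ² = 0.07² + 0.02² + 0.04² + 0.02² + 0.31² + 0.27² + 0.03² + 0.24² = 0.0049 + 0.0004 + 0.0016 + 0.0004 + 0.0961 + 0.0729 + 0.0009 + 0.0576 = 0.2348
B_russ = 1 / 0.2348 = 4.2589
Highest B → broadest niche (most generalist): Sorex araneus (B = 7.56).

Sorex araneus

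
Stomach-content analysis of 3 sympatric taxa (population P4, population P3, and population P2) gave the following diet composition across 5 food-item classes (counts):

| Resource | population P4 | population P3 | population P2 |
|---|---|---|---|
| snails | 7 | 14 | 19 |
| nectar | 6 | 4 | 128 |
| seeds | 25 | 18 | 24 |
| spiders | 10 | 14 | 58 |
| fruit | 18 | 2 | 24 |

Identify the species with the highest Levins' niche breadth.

population P4

Proportions for population P4 (n=66): 7/66=0.1061, 6/66=0.0909, 25/66=0.3788, 10/66=0.1515, 18/66=0.2727
Proportions for population P3 (n=52): 14/52=0.2692, 4/52=0.0769, 18/52=0.3462, 14/52=0.2692, 2/52=0.0385
Proportions for population P2 (n=253): 19/253=0.0751, 128/253=0.5059, 24/253=0.0949, 58/253=0.2292, 24/253=0.0949
Σp_P4ᵢ² = 0.1061² + 0.0909² + 0.3788² + 0.1515² + 0.2727² = 0.011257 + 0.008263 + 0.143489 + 0.022952 + 0.074365 = 0.260326
B_P4 = 1 / 0.260326 = 3.8413
Σp_P3ᵢ² = 0.2692² + 0.0769² + 0.3462² + 0.2692² + 0.0385² = 0.072469 + 0.005914 + 0.119854 + 0.072469 + 0.001482 = 0.272188
B_P3 = 1 / 0.272188 = 3.6739
Σp_P2ᵢ² = 0.0751² + 0.5059² + 0.0949² + 0.2292² + 0.0949² = 0.005640 + 0.255935 + 0.009006 + 0.052533 + 0.009006 = 0.332120
B_P2 = 1 / 0.332120 = 3.0110
Highest B → broadest niche (most generalist): population P4 (B = 3.84).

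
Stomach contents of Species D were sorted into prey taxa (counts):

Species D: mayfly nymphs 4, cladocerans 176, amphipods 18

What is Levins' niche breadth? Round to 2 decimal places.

Proportions for Species D (n=198): 4/198=0.0202, 176/198=0.8889, 18/198=0.0909
Σpᵢ² = 0.0202² + 0.8889² + 0.0909² = 0.000408 + 0.790143 + 0.008263 = 0.798814
B = 1 / 0.798814 = 1.2519

1.25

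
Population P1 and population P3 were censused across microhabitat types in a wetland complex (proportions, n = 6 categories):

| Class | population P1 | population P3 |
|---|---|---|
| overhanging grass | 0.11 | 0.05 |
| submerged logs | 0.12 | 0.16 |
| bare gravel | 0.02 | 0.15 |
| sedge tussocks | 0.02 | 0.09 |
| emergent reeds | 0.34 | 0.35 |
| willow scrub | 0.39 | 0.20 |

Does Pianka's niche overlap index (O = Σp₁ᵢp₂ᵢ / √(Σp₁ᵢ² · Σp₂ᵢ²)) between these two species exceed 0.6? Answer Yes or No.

Σ p₁ᵢp₂ᵢ = 0.0055 + 0.0192 + 0.0030 + 0.0018 + 0.1190 + 0.0780 = 0.2265
Σp_1ᵢ² = 0.11² + 0.12² + 0.02² + 0.02² + 0.34² + 0.39² = 0.0121 + 0.0144 + 0.0004 + 0.0004 + 0.1156 + 0.1521 = 0.2950
Σp_2ᵢ² = 0.05² + 0.16² + 0.15² + 0.09² + 0.35² + 0.20² = 0.0025 + 0.0256 + 0.0225 + 0.0081 + 0.1225 + 0.0400 = 0.2212
O = 0.2265 / √(0.2950 × 0.2212) = 0.2265 / 0.25545 = 0.8867
O = 0.8867 > 0.6 → Yes.

Yes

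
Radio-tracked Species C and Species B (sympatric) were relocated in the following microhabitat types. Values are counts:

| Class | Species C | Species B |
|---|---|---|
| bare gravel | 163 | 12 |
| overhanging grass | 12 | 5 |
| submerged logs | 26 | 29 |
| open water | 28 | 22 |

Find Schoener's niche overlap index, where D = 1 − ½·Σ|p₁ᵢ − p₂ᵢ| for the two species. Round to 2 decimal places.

Proportions for Species C (n=229): 163/229=0.7118, 12/229=0.0524, 26/229=0.1135, 28/229=0.1223
Proportions for Species B (n=68): 12/68=0.1765, 5/68=0.0735, 29/68=0.4265, 22/68=0.3235
Σ|p₁ᵢ − p₂ᵢ| = 0.5353 + 0.0211 + 0.3130 + 0.2012 = 1.0706
D = 1 − ½ × 1.0706 = 1 − 0.53530 = 0.46470

0.46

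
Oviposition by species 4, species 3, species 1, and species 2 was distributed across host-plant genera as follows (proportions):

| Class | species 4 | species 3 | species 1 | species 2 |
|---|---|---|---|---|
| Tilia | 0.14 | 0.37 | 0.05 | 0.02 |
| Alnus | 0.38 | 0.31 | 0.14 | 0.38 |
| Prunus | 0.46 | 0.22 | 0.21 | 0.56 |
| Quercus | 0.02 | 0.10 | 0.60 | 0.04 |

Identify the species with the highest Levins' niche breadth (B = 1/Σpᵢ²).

species 3

Σp_4ᵢ² = 0.14² + 0.38² + 0.46² + 0.02² = 0.0196 + 0.1444 + 0.2116 + 0.0004 = 0.3760
B_4 = 1 / 0.3760 = 2.6596
Σp_3ᵢ² = 0.37² + 0.31² + 0.22² + 0.10² = 0.1369 + 0.0961 + 0.0484 + 0.0100 = 0.2914
B_3 = 1 / 0.2914 = 3.4317
Σp_1ᵢ² = 0.05² + 0.14² + 0.21² + 0.60² = 0.0025 + 0.0196 + 0.0441 + 0.3600 = 0.4262
B_1 = 1 / 0.4262 = 2.3463
Σp_2ᵢ² = 0.02² + 0.38² + 0.56² + 0.04² = 0.0004 + 0.1444 + 0.3136 + 0.0016 = 0.4600
B_2 = 1 / 0.4600 = 2.1739
Highest B → broadest niche (most generalist): species 3 (B = 3.43).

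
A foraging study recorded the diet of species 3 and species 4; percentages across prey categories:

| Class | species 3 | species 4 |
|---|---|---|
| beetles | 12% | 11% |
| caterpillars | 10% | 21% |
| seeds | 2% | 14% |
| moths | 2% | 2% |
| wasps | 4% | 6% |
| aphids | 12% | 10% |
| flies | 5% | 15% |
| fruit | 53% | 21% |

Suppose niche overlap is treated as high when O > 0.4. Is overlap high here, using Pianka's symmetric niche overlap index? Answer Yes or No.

Yes

Convert percentages to proportions (divide by 100).
Σ p₁ᵢp₂ᵢ = 0.0132 + 0.0210 + 0.0028 + 0.0004 + 0.0024 + 0.0120 + 0.0075 + 0.1113 = 0.1706
Σp_1ᵢ² = 0.12² + 0.10² + 0.02² + 0.02² + 0.04² + 0.12² + 0.05² + 0.53² = 0.0144 + 0.0100 + 0.0004 + 0.0004 + 0.0016 + 0.0144 + 0.0025 + 0.2809 = 0.3246
Σp_2ᵢ² = 0.11² + 0.21² + 0.14² + 0.02² + 0.06² + 0.10² + 0.15² + 0.21² = 0.0121 + 0.0441 + 0.0196 + 0.0004 + 0.0036 + 0.0100 + 0.0225 + 0.0441 = 0.1564
O = 0.1706 / √(0.3246 × 0.1564) = 0.1706 / 0.22532 = 0.7571
O = 0.7571 > 0.4 → Yes.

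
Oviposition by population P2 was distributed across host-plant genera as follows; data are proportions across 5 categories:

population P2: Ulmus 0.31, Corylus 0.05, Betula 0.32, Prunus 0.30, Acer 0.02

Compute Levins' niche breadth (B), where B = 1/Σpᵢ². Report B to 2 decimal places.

3.43

Σpᵢ² = 0.31² + 0.05² + 0.32² + 0.30² + 0.02² = 0.0961 + 0.0025 + 0.1024 + 0.0900 + 0.0004 = 0.2914
B = 1 / 0.2914 = 3.4317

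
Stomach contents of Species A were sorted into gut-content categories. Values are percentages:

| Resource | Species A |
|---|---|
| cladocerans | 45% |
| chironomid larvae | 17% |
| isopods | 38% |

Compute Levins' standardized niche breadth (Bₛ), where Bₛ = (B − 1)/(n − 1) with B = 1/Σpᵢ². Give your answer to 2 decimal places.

0.83

Convert percentages to proportions (divide by 100).
Σpᵢ² = 0.45² + 0.17² + 0.38² = 0.2025 + 0.0289 + 0.1444 = 0.3758
B = 1 / 0.3758 = 2.6610
Bₛ = (B − 1)/(n − 1) = (2.6610 − 1)/(3 − 1) = 1.6610/2 = 0.8305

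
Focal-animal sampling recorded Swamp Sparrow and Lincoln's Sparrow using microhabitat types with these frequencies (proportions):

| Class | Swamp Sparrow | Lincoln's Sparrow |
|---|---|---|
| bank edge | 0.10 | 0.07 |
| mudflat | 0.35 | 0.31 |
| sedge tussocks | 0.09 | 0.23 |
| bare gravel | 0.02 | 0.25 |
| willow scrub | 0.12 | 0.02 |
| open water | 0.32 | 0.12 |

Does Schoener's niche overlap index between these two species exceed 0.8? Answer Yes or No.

No

Σ|p₁ᵢ − p₂ᵢ| = 0.03 + 0.04 + 0.14 + 0.23 + 0.10 + 0.20 = 0.74
D = 1 − ½ × 0.74 = 1 − 0.370 = 0.6300
D = 0.6300 < 0.8 → No.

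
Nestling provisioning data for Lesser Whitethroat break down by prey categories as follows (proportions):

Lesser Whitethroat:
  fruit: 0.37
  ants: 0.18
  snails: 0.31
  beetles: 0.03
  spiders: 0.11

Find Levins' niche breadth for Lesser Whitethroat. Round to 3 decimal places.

Σpᵢ² = 0.37² + 0.18² + 0.31² + 0.03² + 0.11² = 0.1369 + 0.0324 + 0.0961 + 0.0009 + 0.0121 = 0.2784
B = 1 / 0.2784 = 3.59195

3.592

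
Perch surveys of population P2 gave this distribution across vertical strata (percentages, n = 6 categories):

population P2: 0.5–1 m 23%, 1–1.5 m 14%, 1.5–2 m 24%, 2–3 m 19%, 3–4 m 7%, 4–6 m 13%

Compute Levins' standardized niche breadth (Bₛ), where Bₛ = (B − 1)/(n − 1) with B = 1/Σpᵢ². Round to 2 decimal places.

0.86

Convert percentages to proportions (divide by 100).
Σpᵢ² = 0.23² + 0.14² + 0.24² + 0.19² + 0.07² + 0.13² = 0.0529 + 0.0196 + 0.0576 + 0.0361 + 0.0049 + 0.0169 = 0.1880
B = 1 / 0.1880 = 5.3191
Bₛ = (B − 1)/(n − 1) = (5.3191 − 1)/(6 − 1) = 4.3191/5 = 0.8638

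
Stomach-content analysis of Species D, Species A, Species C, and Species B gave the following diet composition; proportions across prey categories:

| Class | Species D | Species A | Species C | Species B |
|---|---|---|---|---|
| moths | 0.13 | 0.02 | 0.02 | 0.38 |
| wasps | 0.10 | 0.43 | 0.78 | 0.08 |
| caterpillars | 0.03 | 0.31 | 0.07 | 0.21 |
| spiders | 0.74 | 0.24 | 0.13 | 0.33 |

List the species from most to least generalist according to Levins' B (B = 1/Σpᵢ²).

Species B > Species A > Species D > Species C

Σp_Dᵢ² = 0.13² + 0.10² + 0.03² + 0.74² = 0.0169 + 0.0100 + 0.0009 + 0.5476 = 0.5754
B_D = 1 / 0.5754 = 1.7379
Σp_Aᵢ² = 0.02² + 0.43² + 0.31² + 0.24² = 0.0004 + 0.1849 + 0.0961 + 0.0576 = 0.3390
B_A = 1 / 0.3390 = 2.9499
Σp_Cᵢ² = 0.02² + 0.78² + 0.07² + 0.13² = 0.0004 + 0.6084 + 0.0049 + 0.0169 = 0.6306
B_C = 1 / 0.6306 = 1.5858
Σp_Bᵢ² = 0.38² + 0.08² + 0.21² + 0.33² = 0.1444 + 0.0064 + 0.0441 + 0.1089 = 0.3038
B_B = 1 / 0.3038 = 3.2916
Ranking by B (broadest → narrowest): Species B (3.29) > Species A (2.95) > Species D (1.74) > Species C (1.59)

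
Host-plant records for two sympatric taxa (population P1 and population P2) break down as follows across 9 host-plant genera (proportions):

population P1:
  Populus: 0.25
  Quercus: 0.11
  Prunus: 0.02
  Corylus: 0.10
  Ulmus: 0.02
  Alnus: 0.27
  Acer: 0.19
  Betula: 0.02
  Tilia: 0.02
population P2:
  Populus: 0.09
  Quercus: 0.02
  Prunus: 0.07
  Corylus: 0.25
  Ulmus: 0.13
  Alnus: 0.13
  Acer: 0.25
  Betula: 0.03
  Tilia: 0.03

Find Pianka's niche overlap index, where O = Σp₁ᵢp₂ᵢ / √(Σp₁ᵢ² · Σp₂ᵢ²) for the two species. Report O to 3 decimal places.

0.746

Σ p₁ᵢp₂ᵢ = 0.0225 + 0.0022 + 0.0014 + 0.0250 + 0.0026 + 0.0351 + 0.0475 + 0.0006 + 0.0006 = 0.1375
Σp_1ᵢ² = 0.25² + 0.11² + 0.02² + 0.10² + 0.02² + 0.27² + 0.19² + 0.02² + 0.02² = 0.0625 + 0.0121 + 0.0004 + 0.0100 + 0.0004 + 0.0729 + 0.0361 + 0.0004 + 0.0004 = 0.1952
Σp_2ᵢ² = 0.09² + 0.02² + 0.07² + 0.25² + 0.13² + 0.13² + 0.25² + 0.03² + 0.03² = 0.0081 + 0.0004 + 0.0049 + 0.0625 + 0.0169 + 0.0169 + 0.0625 + 0.0009 + 0.0009 = 0.1740
O = 0.1375 / √(0.1952 × 0.1740) = 0.1375 / 0.184295 = 0.74609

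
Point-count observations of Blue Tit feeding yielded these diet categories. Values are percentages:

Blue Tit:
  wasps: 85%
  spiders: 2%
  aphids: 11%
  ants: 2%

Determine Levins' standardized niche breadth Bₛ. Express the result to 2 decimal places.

0.12

Convert percentages to proportions (divide by 100).
Σpᵢ² = 0.85² + 0.02² + 0.11² + 0.02² = 0.7225 + 0.0004 + 0.0121 + 0.0004 = 0.7354
B = 1 / 0.7354 = 1.3598
Bₛ = (B − 1)/(n − 1) = (1.3598 − 1)/(4 − 1) = 0.3598/3 = 0.1199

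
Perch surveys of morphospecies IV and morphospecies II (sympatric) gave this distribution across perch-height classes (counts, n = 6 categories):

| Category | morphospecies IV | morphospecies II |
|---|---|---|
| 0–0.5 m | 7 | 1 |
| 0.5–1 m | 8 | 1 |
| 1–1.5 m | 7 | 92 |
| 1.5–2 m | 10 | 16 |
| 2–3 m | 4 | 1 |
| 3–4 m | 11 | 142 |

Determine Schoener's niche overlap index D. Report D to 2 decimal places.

Proportions for morphospecies IV (n=47): 7/47=0.1489, 8/47=0.1702, 7/47=0.1489, 10/47=0.2128, 4/47=0.0851, 11/47=0.2340
Proportions for morphospecies II (n=253): 1/253=0.0040, 1/253=0.0040, 92/253=0.3636, 16/253=0.0632, 1/253=0.0040, 142/253=0.5613
Σ|p₁ᵢ − p₂ᵢ| = 0.1449 + 0.1662 + 0.2147 + 0.1496 + 0.0811 + 0.3273 = 1.0838
D = 1 − ½ × 1.0838 = 1 − 0.54190 = 0.45810

0.46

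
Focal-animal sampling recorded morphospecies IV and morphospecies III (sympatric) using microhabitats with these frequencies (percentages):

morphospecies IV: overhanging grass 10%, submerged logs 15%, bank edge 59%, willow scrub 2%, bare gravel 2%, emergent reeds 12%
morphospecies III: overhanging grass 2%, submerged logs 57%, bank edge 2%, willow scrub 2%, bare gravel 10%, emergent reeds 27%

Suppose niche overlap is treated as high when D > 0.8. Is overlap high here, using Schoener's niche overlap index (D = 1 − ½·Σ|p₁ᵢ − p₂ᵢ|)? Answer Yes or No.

No

Convert percentages to proportions (divide by 100).
Σ|p₁ᵢ − p₂ᵢ| = 0.08 + 0.42 + 0.57 + 0.00 + 0.08 + 0.15 = 1.30
D = 1 − ½ × 1.30 = 1 − 0.650 = 0.3500
D = 0.3500 < 0.8 → No.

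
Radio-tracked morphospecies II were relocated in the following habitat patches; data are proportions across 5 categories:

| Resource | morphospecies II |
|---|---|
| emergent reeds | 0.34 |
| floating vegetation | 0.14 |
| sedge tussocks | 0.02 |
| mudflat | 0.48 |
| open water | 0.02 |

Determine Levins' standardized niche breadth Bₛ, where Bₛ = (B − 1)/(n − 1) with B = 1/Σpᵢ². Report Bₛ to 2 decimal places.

Σpᵢ² = 0.34² + 0.14² + 0.02² + 0.48² + 0.02² = 0.1156 + 0.0196 + 0.0004 + 0.2304 + 0.0004 = 0.3664
B = 1 / 0.3664 = 2.7293
Bₛ = (B − 1)/(n − 1) = (2.7293 − 1)/(5 − 1) = 1.7293/4 = 0.4323

0.43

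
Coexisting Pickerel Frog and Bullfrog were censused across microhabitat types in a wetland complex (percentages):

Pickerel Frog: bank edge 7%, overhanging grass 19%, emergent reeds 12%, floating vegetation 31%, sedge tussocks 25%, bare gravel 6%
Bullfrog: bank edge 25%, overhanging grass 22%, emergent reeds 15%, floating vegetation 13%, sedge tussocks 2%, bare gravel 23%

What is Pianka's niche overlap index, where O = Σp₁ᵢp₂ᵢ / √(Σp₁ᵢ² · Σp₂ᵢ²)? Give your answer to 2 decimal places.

Convert percentages to proportions (divide by 100).
Σ p₁ᵢp₂ᵢ = 0.0175 + 0.0418 + 0.0180 + 0.0403 + 0.0050 + 0.0138 = 0.1364
Σp_1ᵢ² = 0.07² + 0.19² + 0.12² + 0.31² + 0.25² + 0.06² = 0.0049 + 0.0361 + 0.0144 + 0.0961 + 0.0625 + 0.0036 = 0.2176
Σp_2ᵢ² = 0.25² + 0.22² + 0.15² + 0.13² + 0.02² + 0.23² = 0.0625 + 0.0484 + 0.0225 + 0.0169 + 0.0004 + 0.0529 = 0.2036
O = 0.1364 / √(0.2176 × 0.2036) = 0.1364 / 0.21048 = 0.6480

0.65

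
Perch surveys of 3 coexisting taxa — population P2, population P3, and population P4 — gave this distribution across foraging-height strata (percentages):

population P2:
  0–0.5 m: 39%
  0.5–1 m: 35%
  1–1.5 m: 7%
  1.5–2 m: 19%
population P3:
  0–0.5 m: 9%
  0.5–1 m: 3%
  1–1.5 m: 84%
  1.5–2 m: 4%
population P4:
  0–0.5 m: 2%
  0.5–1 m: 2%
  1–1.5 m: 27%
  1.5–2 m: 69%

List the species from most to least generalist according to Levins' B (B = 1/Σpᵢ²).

population P2 > population P4 > population P3

Convert percentages to proportions (divide by 100).
Σp_P2ᵢ² = 0.39² + 0.35² + 0.07² + 0.19² = 0.1521 + 0.1225 + 0.0049 + 0.0361 = 0.3156
B_P2 = 1 / 0.3156 = 3.1686
Σp_P3ᵢ² = 0.09² + 0.03² + 0.84² + 0.04² = 0.0081 + 0.0009 + 0.7056 + 0.0016 = 0.7162
B_P3 = 1 / 0.7162 = 1.3963
Σp_P4ᵢ² = 0.02² + 0.02² + 0.27² + 0.69² = 0.0004 + 0.0004 + 0.0729 + 0.4761 = 0.5498
B_P4 = 1 / 0.5498 = 1.8188
Ranking by B (broadest → narrowest): population P2 (3.17) > population P4 (1.82) > population P3 (1.40)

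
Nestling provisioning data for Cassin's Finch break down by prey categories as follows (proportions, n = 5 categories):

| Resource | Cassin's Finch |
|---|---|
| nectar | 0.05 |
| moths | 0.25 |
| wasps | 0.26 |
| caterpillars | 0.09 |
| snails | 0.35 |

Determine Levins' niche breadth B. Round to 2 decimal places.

Σpᵢ² = 0.05² + 0.25² + 0.26² + 0.09² + 0.35² = 0.0025 + 0.0625 + 0.0676 + 0.0081 + 0.1225 = 0.2632
B = 1 / 0.2632 = 3.7994

3.80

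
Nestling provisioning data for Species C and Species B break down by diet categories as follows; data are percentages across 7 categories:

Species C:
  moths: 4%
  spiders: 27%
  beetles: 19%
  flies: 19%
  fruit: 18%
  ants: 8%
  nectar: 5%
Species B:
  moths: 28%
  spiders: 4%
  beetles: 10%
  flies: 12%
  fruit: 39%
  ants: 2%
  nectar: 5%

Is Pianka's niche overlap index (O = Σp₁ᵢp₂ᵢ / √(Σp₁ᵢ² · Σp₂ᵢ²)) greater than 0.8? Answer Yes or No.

Convert percentages to proportions (divide by 100).
Σ p₁ᵢp₂ᵢ = 0.0112 + 0.0108 + 0.0190 + 0.0228 + 0.0702 + 0.0016 + 0.0025 = 0.1381
Σp_1ᵢ² = 0.04² + 0.27² + 0.19² + 0.19² + 0.18² + 0.08² + 0.05² = 0.0016 + 0.0729 + 0.0361 + 0.0361 + 0.0324 + 0.0064 + 0.0025 = 0.1880
Σp_2ᵢ² = 0.28² + 0.04² + 0.10² + 0.12² + 0.39² + 0.02² + 0.05² = 0.0784 + 0.0016 + 0.0100 + 0.0144 + 0.1521 + 0.0004 + 0.0025 = 0.2594
O = 0.1381 / √(0.1880 × 0.2594) = 0.1381 / 0.22083 = 0.6254
O = 0.6254 < 0.8 → No.

No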